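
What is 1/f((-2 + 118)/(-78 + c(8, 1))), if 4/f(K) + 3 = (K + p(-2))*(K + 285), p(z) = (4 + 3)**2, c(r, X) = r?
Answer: 8214397/2450 ≈ 3352.8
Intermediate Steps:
p(z) = 49 (p(z) = 7**2 = 49)
f(K) = 4/(-3 + (49 + K)*(285 + K)) (f(K) = 4/(-3 + (K + 49)*(K + 285)) = 4/(-3 + (49 + K)*(285 + K)))
1/f((-2 + 118)/(-78 + c(8, 1))) = 1/(4/(13962 + ((-2 + 118)/(-78 + 8))**2 + 334*((-2 + 118)/(-78 + 8)))) = 1/(4/(13962 + (116/(-70))**2 + 334*(116/(-70)))) = 1/(4/(13962 + (116*(-1/70))**2 + 334*(116*(-1/70)))) = 1/(4/(13962 + (-58/35)**2 + 334*(-58/35))) = 1/(4/(13962 + 3364/1225 - 19372/35)) = 1/(4/(16428794/1225)) = 1/(4*(1225/16428794)) = 1/(2450/8214397) = 8214397/2450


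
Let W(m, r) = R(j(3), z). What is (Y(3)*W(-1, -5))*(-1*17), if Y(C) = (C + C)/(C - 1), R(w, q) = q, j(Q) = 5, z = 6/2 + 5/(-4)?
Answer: -357/4 ≈ -89.250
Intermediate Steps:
z = 7/4 (z = 6*(1/2) + 5*(-1/4) = 3 - 5/4 = 7/4 ≈ 1.7500)
Y(C) = 2*C/(-1 + C) (Y(C) = (2*C)/(-1 + C) = 2*C/(-1 + C))
W(m, r) = 7/4
(Y(3)*W(-1, -5))*(-1*17) = ((2*3/(-1 + 3))*(7/4))*(-1*17) = ((2*3/2)*(7/4))*(-17) = ((2*3*(1/2))*(7/4))*(-17) = (3*(7/4))*(-17) = (21/4)*(-17) = -357/4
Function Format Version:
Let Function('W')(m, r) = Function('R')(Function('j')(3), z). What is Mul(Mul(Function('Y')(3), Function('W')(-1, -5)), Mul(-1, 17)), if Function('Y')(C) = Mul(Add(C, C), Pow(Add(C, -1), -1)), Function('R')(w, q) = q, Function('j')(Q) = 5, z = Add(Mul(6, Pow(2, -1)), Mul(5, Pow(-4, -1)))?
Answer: Rational(-357, 4) ≈ -89.250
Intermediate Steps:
z = Rational(7, 4) (z = Add(Mul(6, Rational(1, 2)), Mul(5, Rational(-1, 4))) = Add(3, Rational(-5, 4)) = Rational(7, 4) ≈ 1.7500)
Function('Y')(C) = Mul(2, C, Pow(Add(-1, C), -1)) (Function('Y')(C) = Mul(Mul(2, C), Pow(Add(-1, C), -1)) = Mul(2, C, Pow(Add(-1, C), -1)))
Function('W')(m, r) = Rational(7, 4)
Mul(Mul(Function('Y')(3), Function('W')(-1, -5)), Mul(-1, 17)) = Mul(Mul(Mul(2, 3, Pow(Add(-1, 3), -1)), Rational(7, 4)), Mul(-1, 17)) = Mul(Mul(Mul(2, 3, Pow(2, -1)), Rational(7, 4)), -17) = Mul(Mul(Mul(2, 3, Rational(1, 2)), Rational(7, 4)), -17) = Mul(Mul(3, Rational(7, 4)), -17) = Mul(Rational(21, 4), -17) = Rational(-357, 4)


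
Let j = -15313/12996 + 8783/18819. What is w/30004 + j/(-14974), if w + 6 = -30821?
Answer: -3135831713049851/3052254408979464 ≈ -1.0274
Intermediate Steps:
w = -30827 (w = -6 - 30821 = -30827)
j = -19336831/27174636 (j = -15313*1/12996 + 8783*(1/18819) = -15313/12996 + 8783/18819 = -19336831/27174636 ≈ -0.71158)
w/30004 + j/(-14974) = -30827/30004 - 19336831/27174636/(-14974) = -30827*1/30004 - 19336831/27174636*(-1/14974) = -30827/30004 + 19336831/406912999464 = -3135831713049851/3052254408979464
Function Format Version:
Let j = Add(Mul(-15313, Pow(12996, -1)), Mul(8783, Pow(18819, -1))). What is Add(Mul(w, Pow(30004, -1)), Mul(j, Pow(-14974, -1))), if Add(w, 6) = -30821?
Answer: Rational(-3135831713049851, 3052254408979464) ≈ -1.0274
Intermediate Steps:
w = -30827 (w = Add(-6, -30821) = -30827)
j = Rational(-19336831, 27174636) (j = Add(Mul(-15313, Rational(1, 12996)), Mul(8783, Rational(1, 18819))) = Add(Rational(-15313, 12996), Rational(8783, 18819)) = Rational(-19336831, 27174636) ≈ -0.71158)
Add(Mul(w, Pow(30004, -1)), Mul(j, Pow(-14974, -1))) = Add(Mul(-30827, Pow(30004, -1)), Mul(Rational(-19336831, 27174636), Pow(-14974, -1))) = Add(Mul(-30827, Rational(1, 30004)), Mul(Rational(-19336831, 27174636), Rational(-1, 14974))) = Add(Rational(-30827, 30004), Rational(19336831, 406912999464)) = Rational(-3135831713049851, 3052254408979464)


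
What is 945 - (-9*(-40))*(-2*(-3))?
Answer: -1215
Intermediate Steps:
945 - (-9*(-40))*(-2*(-3)) = 945 - 360*6 = 945 - 1*2160 = 945 - 2160 = -1215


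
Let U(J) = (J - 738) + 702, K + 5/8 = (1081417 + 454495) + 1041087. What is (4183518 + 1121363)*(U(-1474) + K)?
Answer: 109301274770067/8 ≈ 1.3663e+13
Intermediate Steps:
K = 20615987/8 (K = -5/8 + ((1081417 + 454495) + 1041087) = -5/8 + (1535912 + 1041087) = -5/8 + 2576999 = 20615987/8 ≈ 2.5770e+6)
U(J) = -36 + J (U(J) = (-738 + J) + 702 = -36 + J)
(4183518 + 1121363)*(U(-1474) + K) = (4183518 + 1121363)*((-36 - 1474) + 20615987/8) = 5304881*(-1510 + 20615987/8) = 5304881*(20603907/8) = 109301274770067/8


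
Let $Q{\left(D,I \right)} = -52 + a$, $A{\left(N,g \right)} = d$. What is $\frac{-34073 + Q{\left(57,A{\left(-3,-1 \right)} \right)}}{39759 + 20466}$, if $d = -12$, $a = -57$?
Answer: $- \frac{11394}{20075} \approx -0.56757$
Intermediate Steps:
$A{\left(N,g \right)} = -12$
$Q{\left(D,I \right)} = -109$ ($Q{\left(D,I \right)} = -52 - 57 = -109$)
$\frac{-34073 + Q{\left(57,A{\left(-3,-1 \right)} \right)}}{39759 + 20466} = \frac{-34073 - 109}{39759 + 20466} = - \frac{34182}{60225} = \left(-34182\right) \frac{1}{60225} = - \frac{11394}{20075}$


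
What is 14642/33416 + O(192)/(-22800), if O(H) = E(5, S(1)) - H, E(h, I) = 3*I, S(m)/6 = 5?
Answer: 7025959/15872600 ≈ 0.44265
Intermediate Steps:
S(m) = 30 (S(m) = 6*5 = 30)
O(H) = 90 - H (O(H) = 3*30 - H = 90 - H)
14642/33416 + O(192)/(-22800) = 14642/33416 + (90 - 1*192)/(-22800) = 14642*(1/33416) + (90 - 192)*(-1/22800) = 7321/16708 - 102*(-1/22800) = 7321/16708 + 17/3800 = 7025959/15872600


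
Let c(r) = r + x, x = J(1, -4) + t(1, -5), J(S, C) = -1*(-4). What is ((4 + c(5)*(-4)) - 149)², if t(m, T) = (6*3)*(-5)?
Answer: 32041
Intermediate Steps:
J(S, C) = 4
t(m, T) = -90 (t(m, T) = 18*(-5) = -90)
x = -86 (x = 4 - 90 = -86)
c(r) = -86 + r (c(r) = r - 86 = -86 + r)
((4 + c(5)*(-4)) - 149)² = ((4 + (-86 + 5)*(-4)) - 149)² = ((4 - 81*(-4)) - 149)² = ((4 + 324) - 149)² = (328 - 149)² = 179² = 32041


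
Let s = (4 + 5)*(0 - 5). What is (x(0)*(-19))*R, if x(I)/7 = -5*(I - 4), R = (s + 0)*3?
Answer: 359100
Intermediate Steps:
s = -45 (s = 9*(-5) = -45)
R = -135 (R = (-45 + 0)*3 = -45*3 = -135)
x(I) = 140 - 35*I (x(I) = 7*(-5*(I - 4)) = 7*(-5*(-4 + I)) = 7*(20 - 5*I) = 140 - 35*I)
(x(0)*(-19))*R = ((140 - 35*0)*(-19))*(-135) = ((140 + 0)*(-19))*(-135) = (140*(-19))*(-135) = -2660*(-135) = 359100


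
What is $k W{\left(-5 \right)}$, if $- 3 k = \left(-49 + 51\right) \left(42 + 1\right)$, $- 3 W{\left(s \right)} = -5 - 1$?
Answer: $- \frac{172}{3} \approx -57.333$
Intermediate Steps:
$W{\left(s \right)} = 2$ ($W{\left(s \right)} = - \frac{-5 - 1}{3} = \left(- \frac{1}{3}\right) \left(-6\right) = 2$)
$k = - \frac{86}{3}$ ($k = - \frac{\left(-49 + 51\right) \left(42 + 1\right)}{3} = - \frac{2 \cdot 43}{3} = \left(- \frac{1}{3}\right) 86 = - \frac{86}{3} \approx -28.667$)
$k W{\left(-5 \right)} = \left(- \frac{86}{3}\right) 2 = - \frac{172}{3}$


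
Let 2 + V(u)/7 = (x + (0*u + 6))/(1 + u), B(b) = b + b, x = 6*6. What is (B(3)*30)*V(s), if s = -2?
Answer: -55440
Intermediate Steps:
x = 36
B(b) = 2*b
V(u) = -14 + 294/(1 + u) (V(u) = -14 + 7*((36 + (0*u + 6))/(1 + u)) = -14 + 7*((36 + (0 + 6))/(1 + u)) = -14 + 7*((36 + 6)/(1 + u)) = -14 + 7*(42/(1 + u)) = -14 + 294/(1 + u))
(B(3)*30)*V(s) = ((2*3)*30)*(14*(20 - 1*(-2))/(1 - 2)) = (6*30)*(14*(20 + 2)/(-1)) = 180*(14*(-1)*22) = 180*(-308) = -55440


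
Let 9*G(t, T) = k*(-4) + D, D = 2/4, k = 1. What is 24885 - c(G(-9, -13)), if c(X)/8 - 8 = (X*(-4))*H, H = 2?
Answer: 223165/9 ≈ 24796.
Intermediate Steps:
D = ½ (D = 2*(¼) = ½ ≈ 0.50000)
G(t, T) = -7/18 (G(t, T) = (1*(-4) + ½)/9 = (-4 + ½)/9 = (⅑)*(-7/2) = -7/18)
c(X) = 64 - 64*X (c(X) = 64 + 8*((X*(-4))*2) = 64 + 8*(-4*X*2) = 64 + 8*(-8*X) = 64 - 64*X)
24885 - c(G(-9, -13)) = 24885 - (64 - 64*(-7/18)) = 24885 - (64 + 224/9) = 24885 - 1*800/9 = 24885 - 800/9 = 223165/9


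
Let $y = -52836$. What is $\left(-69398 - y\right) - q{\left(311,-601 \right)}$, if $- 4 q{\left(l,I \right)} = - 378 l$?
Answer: $- \frac{91903}{2} \approx -45952.0$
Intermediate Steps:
$q{\left(l,I \right)} = \frac{189 l}{2}$ ($q{\left(l,I \right)} = - \frac{\left(-378\right) l}{4} = \frac{189 l}{2}$)
$\left(-69398 - y\right) - q{\left(311,-601 \right)} = \left(-69398 - -52836\right) - \frac{189}{2} \cdot 311 = \left(-69398 + 52836\right) - \frac{58779}{2} = -16562 - \frac{58779}{2} = - \frac{91903}{2}$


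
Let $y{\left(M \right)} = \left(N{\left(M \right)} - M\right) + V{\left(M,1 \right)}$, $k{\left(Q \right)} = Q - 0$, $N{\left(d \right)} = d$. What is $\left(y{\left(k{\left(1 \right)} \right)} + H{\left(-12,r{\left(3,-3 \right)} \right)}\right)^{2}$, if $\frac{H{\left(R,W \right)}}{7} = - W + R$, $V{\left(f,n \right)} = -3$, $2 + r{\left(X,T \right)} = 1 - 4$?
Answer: $2704$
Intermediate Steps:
$r{\left(X,T \right)} = -5$ ($r{\left(X,T \right)} = -2 + \left(1 - 4\right) = -2 - 3 = -5$)
$H{\left(R,W \right)} = - 7 W + 7 R$ ($H{\left(R,W \right)} = 7 \left(- W + R\right) = 7 \left(R - W\right) = - 7 W + 7 R$)
$k{\left(Q \right)} = Q$ ($k{\left(Q \right)} = Q + 0 = Q$)
$y{\left(M \right)} = -3$ ($y{\left(M \right)} = \left(M - M\right) - 3 = 0 - 3 = -3$)
$\left(y{\left(k{\left(1 \right)} \right)} + H{\left(-12,r{\left(3,-3 \right)} \right)}\right)^{2} = \left(-3 + \left(\left(-7\right) \left(-5\right) + 7 \left(-12\right)\right)\right)^{2} = \left(-3 + \left(35 - 84\right)\right)^{2} = \left(-3 - 49\right)^{2} = \left(-52\right)^{2} = 2704$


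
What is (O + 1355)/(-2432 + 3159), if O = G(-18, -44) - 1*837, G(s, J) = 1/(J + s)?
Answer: 32115/45074 ≈ 0.71249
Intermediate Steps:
O = -51895/62 (O = 1/(-44 - 18) - 1*837 = 1/(-62) - 837 = -1/62 - 837 = -51895/62 ≈ -837.02)
(O + 1355)/(-2432 + 3159) = (-51895/62 + 1355)/(-2432 + 3159) = (32115/62)/727 = (32115/62)*(1/727) = 32115/45074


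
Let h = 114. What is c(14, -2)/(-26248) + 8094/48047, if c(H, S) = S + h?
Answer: 25883756/157642207 ≈ 0.16419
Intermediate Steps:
c(H, S) = 114 + S (c(H, S) = S + 114 = 114 + S)
c(14, -2)/(-26248) + 8094/48047 = (114 - 2)/(-26248) + 8094/48047 = 112*(-1/26248) + 8094*(1/48047) = -14/3281 + 8094/48047 = 25883756/157642207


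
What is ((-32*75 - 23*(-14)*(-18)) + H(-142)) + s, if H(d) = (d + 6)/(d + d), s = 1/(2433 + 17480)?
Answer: -11587016195/1413823 ≈ -8195.5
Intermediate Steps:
s = 1/19913 ≈ 5.0218e-5
H(d) = (6 + d)/(2*d) (H(d) = (6 + d)/((2*d)) = (6 + d)*(1/(2*d)) = (6 + d)/(2*d))
((-32*75 - 23*(-14)*(-18)) + H(-142)) + s = ((-32*75 - 23*(-14)*(-18)) + (½)*(6 - 142)/(-142)) + 1/19913 = ((-2400 - (-322)*(-18)) + (½)*(-1/142)*(-136)) + 1/19913 = ((-2400 - 1*5796) + 34/71) + 1/19913 = ((-2400 - 5796) + 34/71) + 1/19913 = (-8196 + 34/71) + 1/19913 = -581882/71 + 1/19913 = -11587016195/1413823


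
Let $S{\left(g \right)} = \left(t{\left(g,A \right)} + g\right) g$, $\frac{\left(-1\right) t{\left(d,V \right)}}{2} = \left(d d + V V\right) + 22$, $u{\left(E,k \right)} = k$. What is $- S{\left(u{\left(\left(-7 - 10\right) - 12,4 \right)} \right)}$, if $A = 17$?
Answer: $2600$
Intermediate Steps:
$t{\left(d,V \right)} = -44 - 2 V^{2} - 2 d^{2}$ ($t{\left(d,V \right)} = - 2 \left(\left(d d + V V\right) + 22\right) = - 2 \left(\left(d^{2} + V^{2}\right) + 22\right) = - 2 \left(\left(V^{2} + d^{2}\right) + 22\right) = - 2 \left(22 + V^{2} + d^{2}\right) = -44 - 2 V^{2} - 2 d^{2}$)
$S{\left(g \right)} = g \left(-622 + g - 2 g^{2}\right)$ ($S{\left(g \right)} = \left(\left(-44 - 2 \cdot 17^{2} - 2 g^{2}\right) + g\right) g = \left(\left(-44 - 578 - 2 g^{2}\right) + g\right) g = \left(\left(-622 - 2 g^{2}\right) + g\right) g = \left(-622 + g - 2 g^{2}\right) g = g \left(-622 + g - 2 g^{2}\right)$)
$- S{\left(u{\left(\left(-7 - 10\right) - 12,4 \right)} \right)} = - 4 \left(-622 + 4 - 2 \cdot 4^{2}\right) = - 4 \left(-622 + 4 - 32\right) = - 4 \left(-650\right) = \left(-1\right) \left(-2600\right) = 2600$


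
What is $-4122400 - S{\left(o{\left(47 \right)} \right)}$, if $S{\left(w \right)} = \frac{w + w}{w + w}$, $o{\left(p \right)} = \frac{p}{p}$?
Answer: $-4122401$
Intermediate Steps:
$o{\left(p \right)} = 1$
$S{\left(w \right)} = 1$ ($S{\left(w \right)} = \frac{2 w}{2 w} = 2 w \frac{1}{2 w} = 1$)
$-4122400 - S{\left(o{\left(47 \right)} \right)} = -4122400 - 1 = -4122401$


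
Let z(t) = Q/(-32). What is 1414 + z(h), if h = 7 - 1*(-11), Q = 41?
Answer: 45207/32 ≈ 1412.7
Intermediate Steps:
h = 18 (h = 7 + 11 = 18)
z(t) = -41/32 (z(t) = 41/(-32) = 41*(-1/32) = -41/32)
1414 + z(h) = 1414 - 41/32 = 45207/32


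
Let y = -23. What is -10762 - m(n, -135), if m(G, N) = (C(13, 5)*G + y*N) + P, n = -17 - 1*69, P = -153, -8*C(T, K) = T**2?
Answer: -62123/4 ≈ -15531.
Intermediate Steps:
C(T, K) = -T**2/8
n = -86 (n = -17 - 69 = -86)
m(G, N) = -153 - 23*N - 169*G/8 (m(G, N) = ((-1/8*13**2)*G - 23*N) - 153 = ((-1/8*169)*G - 23*N) - 153 = (-169*G/8 - 23*N) - 153 = (-23*N - 169*G/8) - 153 = -153 - 23*N - 169*G/8)
-10762 - m(n, -135) = -10762 - (-153 - 23*(-135) - 169/8*(-86)) = -10762 - (-153 + 3105 + 7267/4) = -10762 - 1*19075/4 = -10762 - 19075/4 = -62123/4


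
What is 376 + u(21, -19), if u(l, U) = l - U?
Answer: 416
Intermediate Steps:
376 + u(21, -19) = 376 + (21 - 1*(-19)) = 376 + (21 + 19) = 376 + 40 = 416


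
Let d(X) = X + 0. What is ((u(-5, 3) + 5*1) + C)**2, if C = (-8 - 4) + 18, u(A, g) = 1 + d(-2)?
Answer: 100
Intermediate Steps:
d(X) = X
u(A, g) = -1 (u(A, g) = 1 - 2 = -1)
C = 6 (C = -12 + 18 = 6)
((u(-5, 3) + 5*1) + C)**2 = ((-1 + 5*1) + 6)**2 = ((-1 + 5) + 6)**2 = (4 + 6)**2 = 10**2 = 100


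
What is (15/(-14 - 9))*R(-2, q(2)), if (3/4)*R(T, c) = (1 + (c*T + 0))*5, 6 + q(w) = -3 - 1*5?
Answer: -2900/23 ≈ -126.09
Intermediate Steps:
q(w) = -14 (q(w) = -6 + (-3 - 1*5) = -6 + (-3 - 5) = -6 - 8 = -14)
R(T, c) = 20/3 + 20*T*c/3 (R(T, c) = 4*((1 + (c*T + 0))*5)/3 = 4*((1 + (T*c + 0))*5)/3 = 4*((1 + T*c)*5)/3 = 4*(5 + 5*T*c)/3 = 20/3 + 20*T*c/3)
(15/(-14 - 9))*R(-2, q(2)) = (15/(-14 - 9))*(20/3 + (20/3)*(-2)*(-14)) = (15/(-23))*(20/3 + 560/3) = -1/23*15*(580/3) = -15/23*580/3 = -2900/23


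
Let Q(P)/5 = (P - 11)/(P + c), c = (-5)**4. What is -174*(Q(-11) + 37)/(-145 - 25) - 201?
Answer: -4261647/26095 ≈ -163.31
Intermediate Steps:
c = 625
Q(P) = 5*(-11 + P)/(625 + P) (Q(P) = 5*((P - 11)/(P + 625)) = 5*((-11 + P)/(625 + P)) = 5*(-11 + P)/(625 + P))
-174*(Q(-11) + 37)/(-145 - 25) - 201 = -174*(5*(-11 - 11)/(625 - 11) + 37)/(-145 - 25) - 201 = -174*(5*(-22)/614 + 37)/(-170) - 201 = -174*(5*(1/614)*(-22) + 37)*(-1)/170 - 201 = -174*(-55/307 + 37)*(-1)/170 - 201 = -1966896*(-1)/(307*170) - 201 = -174*(-5652/26095) - 201 = 983448/26095 - 201 = -4261647/26095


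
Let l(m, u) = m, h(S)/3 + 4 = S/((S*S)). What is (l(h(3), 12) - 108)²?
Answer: 14161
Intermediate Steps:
h(S) = -12 + 3/S (h(S) = -12 + 3*(S/((S*S))) = -12 + 3*(S/(S²)) = -12 + 3*(S/S²) = -12 + 3/S)
(l(h(3), 12) - 108)² = ((-12 + 3/3) - 108)² = ((-12 + 3*(⅓)) - 108)² = ((-12 + 1) - 108)² = (-11 - 108)² = (-119)² = 14161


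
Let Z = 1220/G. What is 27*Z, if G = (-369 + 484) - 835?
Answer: -183/4 ≈ -45.750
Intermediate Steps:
G = -720 (G = 115 - 835 = -720)
Z = -61/36 (Z = 1220/(-720) = 1220*(-1/720) = -61/36 ≈ -1.6944)
27*Z = 27*(-61/36) = -183/4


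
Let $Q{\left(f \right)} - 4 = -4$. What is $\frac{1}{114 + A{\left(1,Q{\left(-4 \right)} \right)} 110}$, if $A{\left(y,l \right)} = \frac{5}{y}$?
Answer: $\frac{1}{664} \approx 0.001506$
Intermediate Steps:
$Q{\left(f \right)} = 0$ ($Q{\left(f \right)} = 4 - 4 = 0$)
$\frac{1}{114 + A{\left(1,Q{\left(-4 \right)} \right)} 110} = \frac{1}{114 + \frac{5}{1} \cdot 110} = \frac{1}{114 + 5 \cdot 1 \cdot 110} = \frac{1}{114 + 5 \cdot 110} = \frac{1}{114 + 550} = \frac{1}{664}$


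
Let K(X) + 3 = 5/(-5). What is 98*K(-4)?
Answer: -392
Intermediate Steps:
K(X) = -4 (K(X) = -3 + 5/(-5) = -3 + 5*(-⅕) = -3 - 1 = -4)
98*K(-4) = 98*(-4) = -392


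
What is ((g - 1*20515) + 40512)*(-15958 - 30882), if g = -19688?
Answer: -14473560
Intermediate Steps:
((g - 1*20515) + 40512)*(-15958 - 30882) = ((-19688 - 1*20515) + 40512)*(-15958 - 30882) = ((-19688 - 20515) + 40512)*(-46840) = (-40203 + 40512)*(-46840) = 309*(-46840) = -14473560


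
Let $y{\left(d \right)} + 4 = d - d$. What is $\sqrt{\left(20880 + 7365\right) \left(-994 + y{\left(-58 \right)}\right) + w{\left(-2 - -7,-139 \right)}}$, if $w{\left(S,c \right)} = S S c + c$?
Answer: $2 i \sqrt{7048031} \approx 5309.6 i$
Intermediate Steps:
$y{\left(d \right)} = -4$ ($y{\left(d \right)} = -4 + \left(d - d\right) = -4 + 0 = -4$)
$w{\left(S,c \right)} = c + c S^{2}$ ($w{\left(S,c \right)} = S^{2} c + c = c S^{2} + c = c + c S^{2}$)
$\sqrt{\left(20880 + 7365\right) \left(-994 + y{\left(-58 \right)}\right) + w{\left(-2 - -7,-139 \right)}} = \sqrt{\left(20880 + 7365\right) \left(-994 - 4\right) - 139 \left(1 + \left(-2 - -7\right)^{2}\right)} = \sqrt{28245 \left(-998\right) - 139 \left(1 + \left(-2 + 7\right)^{2}\right)} = \sqrt{-28188510 - 139 \left(1 + 5^{2}\right)} = \sqrt{-28188510 - 139 \left(1 + 25\right)} = \sqrt{-28188510 - 3614} = \sqrt{-28192124} = 2 i \sqrt{7048031}$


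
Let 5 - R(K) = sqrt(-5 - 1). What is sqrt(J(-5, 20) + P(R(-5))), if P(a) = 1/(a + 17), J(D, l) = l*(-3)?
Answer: sqrt((-1319 + 60*I*sqrt(6))/(22 - I*sqrt(6))) ≈ 0.00032 + 7.7431*I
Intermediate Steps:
J(D, l) = -3*l
R(K) = 5 - I*sqrt(6) (R(K) = 5 - sqrt(-5 - 1) = 5 - sqrt(-6) = 5 - I*sqrt(6))
P(a) = 1/(17 + a)
sqrt(J(-5, 20) + P(R(-5))) = sqrt(-3*20 + 1/(17 + (5 - I*sqrt(6)))) = sqrt(-60 + 1/(22 - I*sqrt(6)))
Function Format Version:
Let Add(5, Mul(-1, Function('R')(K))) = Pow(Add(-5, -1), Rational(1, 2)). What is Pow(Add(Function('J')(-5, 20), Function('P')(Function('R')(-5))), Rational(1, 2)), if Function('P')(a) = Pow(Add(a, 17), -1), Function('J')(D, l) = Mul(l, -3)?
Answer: Pow(Mul(Pow(Add(22, Mul(-1, I, Pow(6, Rational(1, 2)))), -1), Add(-1319, Mul(60, I, Pow(6, Rational(1, 2))))), Rational(1, 2)) ≈ Add(0.00032, Mul(7.7431, I))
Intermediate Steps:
Function('J')(D, l) = Mul(-3, l)
Function('R')(K) = Add(5, Mul(-1, I, Pow(6, Rational(1, 2)))) (Function('R')(K) = Add(5, Mul(-1, Pow(Add(-5, -1), Rational(1, 2)))) = Add(5, Mul(-1, Pow(-6, Rational(1, 2)))) = Add(5, Mul(-1, Mul(I, Pow(6, Rational(1, 2))))) = Add(5, Mul(-1, I, Pow(6, Rational(1, 2)))))
Function('P')(a) = Pow(Add(17, a), -1)
Pow(Add(Function('J')(-5, 20), Function('P')(Function('R')(-5))), Rational(1, 2)) = Pow(Add(Mul(-3, 20), Pow(Add(17, Add(5, Mul(-1, I, Pow(6, Rational(1, 2))))), -1)), Rational(1, 2)) = Pow(Add(-60, Pow(Add(22, Mul(-1, I, Pow(6, Rational(1, 2)))), -1)), Rational(1, 2))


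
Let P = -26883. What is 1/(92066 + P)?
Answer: 1/65183 ≈ 1.5341e-5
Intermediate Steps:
1/(92066 + P) = 1/(92066 - 26883) = 1/65183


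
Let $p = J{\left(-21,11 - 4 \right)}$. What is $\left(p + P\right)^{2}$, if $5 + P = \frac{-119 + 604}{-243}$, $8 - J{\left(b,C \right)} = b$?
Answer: $\frac{28590409}{59049} \approx 484.18$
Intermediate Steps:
$J{\left(b,C \right)} = 8 - b$
$p = 29$ ($p = 8 - -21 = 8 + 21 = 29$)
$P = - \frac{1700}{243}$ ($P = -5 + \frac{-119 + 604}{-243} = -5 + 485 \left(- \frac{1}{243}\right) = -5 - \frac{485}{243} = - \frac{1700}{243} \approx -6.9959$)
$\left(p + P\right)^{2} = \left(29 - \frac{1700}{243}\right)^{2} = \left(\frac{5347}{243}\right)^{2} = \frac{28590409}{59049}$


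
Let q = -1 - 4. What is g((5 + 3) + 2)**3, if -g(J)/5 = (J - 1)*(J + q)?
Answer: -11390625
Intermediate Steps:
q = -5
g(J) = -5*(-1 + J)*(-5 + J) (g(J) = -5*(J - 1)*(J - 5) = -5*(-1 + J)*(-5 + J))
g((5 + 3) + 2)**3 = (-25 - 5*((5 + 3) + 2)**2 + 30*((5 + 3) + 2))**3 = (-25 - 5*(8 + 2)**2 + 30*(8 + 2))**3 = (-25 - 5*10**2 + 30*10)**3 = (-25 - 5*100 + 300)**3 = (-25 - 500 + 300)**3 = (-225)**3 = -11390625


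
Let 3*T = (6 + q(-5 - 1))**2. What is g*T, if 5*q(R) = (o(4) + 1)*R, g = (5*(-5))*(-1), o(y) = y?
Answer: 0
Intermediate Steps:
g = 25 (g = -25*(-1) = 25)
q(R) = R (q(R) = ((4 + 1)*R)/5 = (5*R)/5 = R)
T = 0 (T = (6 + (-5 - 1))**2/3 = (6 - 6)**2/3 = (1/3)*0**2 = (1/3)*0 = 0)
g*T = 25*0 = 0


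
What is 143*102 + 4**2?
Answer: 14602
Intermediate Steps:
143*102 + 4**2 = 14586 + 16 = 14602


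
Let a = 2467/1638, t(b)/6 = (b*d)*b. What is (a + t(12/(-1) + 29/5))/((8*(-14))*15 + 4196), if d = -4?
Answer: -37717157/103030200 ≈ -0.36608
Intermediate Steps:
t(b) = -24*b² (t(b) = 6*((b*(-4))*b) = 6*((-4*b)*b) = 6*(-4*b²) = -24*b²)
a = 2467/1638 (a = 2467*(1/1638) = 2467/1638 ≈ 1.5061)
(a + t(12/(-1) + 29/5))/((8*(-14))*15 + 4196) = (2467/1638 - 24*(12/(-1) + 29/5)²)/((8*(-14))*15 + 4196) = (2467/1638 - 24*(12*(-1) + 29*(⅕))²)/(-112*15 + 4196) = (2467/1638 - 24*(-12 + 29/5)²)/(-1680 + 4196) = (2467/1638 - 24*(-31/5)²)/2516 = (2467/1638 - 24*961/25)*(1/2516) = (2467/1638 - 23064/25)*(1/2516) = -37717157/40950*1/2516 = -37717157/103030200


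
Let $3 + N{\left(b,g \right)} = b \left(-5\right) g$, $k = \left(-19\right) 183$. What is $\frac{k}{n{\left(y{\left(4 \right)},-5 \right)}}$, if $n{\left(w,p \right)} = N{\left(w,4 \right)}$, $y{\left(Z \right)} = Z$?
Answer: $\frac{3477}{83} \approx 41.892$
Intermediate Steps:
$k = -3477$
$N{\left(b,g \right)} = -3 - 5 b g$ ($N{\left(b,g \right)} = -3 + b \left(-5\right) g = -3 + - 5 b g = -3 - 5 b g$)
$n{\left(w,p \right)} = -3 - 20 w$ ($n{\left(w,p \right)} = -3 - 5 w 4 = -3 - 20 w$)
$\frac{k}{n{\left(y{\left(4 \right)},-5 \right)}} = - \frac{3477}{-3 - 80} = - \frac{3477}{-83} = \left(-3477\right) \left(- \frac{1}{83}\right) = \frac{3477}{83}$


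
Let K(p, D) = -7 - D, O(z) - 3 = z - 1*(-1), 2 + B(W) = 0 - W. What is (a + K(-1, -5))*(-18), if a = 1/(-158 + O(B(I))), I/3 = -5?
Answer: 1698/47 ≈ 36.128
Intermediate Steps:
I = -15 (I = 3*(-5) = -15)
B(W) = -2 - W (B(W) = -2 + (0 - W) = -2 - W)
O(z) = 4 + z (O(z) = 3 + (z - 1*(-1)) = 3 + (z + 1) = 3 + (1 + z) = 4 + z)
a = -1/141 (a = 1/(-158 + (4 + (-2 - 1*(-15)))) = 1/(-158 + (4 + (-2 + 15))) = 1/(-158 + (4 + 13)) = 1/(-158 + 17) = 1/(-141) = -1/141 ≈ -0.0070922)
(a + K(-1, -5))*(-18) = (-1/141 + (-7 - 1*(-5)))*(-18) = (-1/141 + (-7 + 5))*(-18) = (-1/141 - 2)*(-18) = -283/141*(-18) = 1698/47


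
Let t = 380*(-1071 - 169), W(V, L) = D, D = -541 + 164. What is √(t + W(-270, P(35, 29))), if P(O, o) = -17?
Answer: I*√471577 ≈ 686.71*I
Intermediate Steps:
D = -377
W(V, L) = -377
t = -471200 (t = 380*(-1240) = -471200)
√(t + W(-270, P(35, 29))) = √(-471200 - 377) = √(-471577) = I*√471577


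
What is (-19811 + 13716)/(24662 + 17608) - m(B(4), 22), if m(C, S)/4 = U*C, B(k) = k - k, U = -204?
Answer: -1219/8454 ≈ -0.14419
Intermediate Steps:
B(k) = 0
m(C, S) = -816*C (m(C, S) = 4*(-204*C) = -816*C)
(-19811 + 13716)/(24662 + 17608) - m(B(4), 22) = (-19811 + 13716)/(24662 + 17608) - (-816)*0 = -6095/42270 - 1*0 = -6095*1/42270 + 0 = -1219/8454 + 0 = -1219/8454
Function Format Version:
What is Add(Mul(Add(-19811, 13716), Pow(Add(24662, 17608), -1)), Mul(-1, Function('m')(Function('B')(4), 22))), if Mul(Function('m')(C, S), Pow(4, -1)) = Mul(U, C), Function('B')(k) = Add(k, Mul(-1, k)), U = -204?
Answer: Rational(-1219, 8454) ≈ -0.14419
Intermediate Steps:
Function('B')(k) = 0
Function('m')(C, S) = Mul(-816, C) (Function('m')(C, S) = Mul(4, Mul(-204, C)) = Mul(-816, C))
Add(Mul(Add(-19811, 13716), Pow(Add(24662, 17608), -1)), Mul(-1, Function('m')(Function('B')(4), 22))) = Add(Mul(Add(-19811, 13716), Pow(Add(24662, 17608), -1)), Mul(-1, Mul(-816, 0))) = Add(Mul(-6095, Pow(42270, -1)), Mul(-1, 0)) = Add(Mul(-6095, Rational(1, 42270)), 0) = Add(Rational(-1219, 8454), 0) = Rational(-1219, 8454)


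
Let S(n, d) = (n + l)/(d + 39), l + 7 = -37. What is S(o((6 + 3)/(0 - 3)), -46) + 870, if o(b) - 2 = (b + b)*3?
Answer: 6150/7 ≈ 878.57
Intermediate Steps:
l = -44 (l = -7 - 37 = -44)
o(b) = 2 + 6*b (o(b) = 2 + (b + b)*3 = 2 + (2*b)*3 = 2 + 6*b)
S(n, d) = (-44 + n)/(39 + d) (S(n, d) = (n - 44)/(d + 39) = (-44 + n)/(39 + d))
S(o((6 + 3)/(0 - 3)), -46) + 870 = (-44 + (2 + 6*((6 + 3)/(0 - 3))))/(39 - 46) + 870 = (-44 + (2 + 6*(9/(-3))))/(-7) + 870 = -(-44 + (2 + 6*(9*(-⅓))))/7 + 870 = -(-44 + (2 + 6*(-3)))/7 + 870 = -(-44 + (2 - 18))/7 + 870 = -(-44 - 16)/7 + 870 = -⅐*(-60) + 870 = 60/7 + 870 = 6150/7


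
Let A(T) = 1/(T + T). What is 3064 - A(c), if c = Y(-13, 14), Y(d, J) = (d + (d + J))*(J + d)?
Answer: 73537/24 ≈ 3064.0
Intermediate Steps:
Y(d, J) = (J + d)*(J + 2*d) (Y(d, J) = (d + (J + d))*(J + d) = (J + 2*d)*(J + d) = (J + d)*(J + 2*d))
c = -12 (c = 14² + 2*(-13)² + 3*14*(-13) = 196 + 2*169 - 546 = 196 + 338 - 546 = -12)
A(T) = 1/(2*T)
3064 - A(c) = 3064 - 1/(2*(-12)) = 3064 - (-1)/(2*12) = 3064 - 1*(-1/24) = 3064 + 1/24 = 73537/24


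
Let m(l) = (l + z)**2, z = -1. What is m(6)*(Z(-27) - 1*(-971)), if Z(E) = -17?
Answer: 23850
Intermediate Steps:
m(l) = (-1 + l)**2 (m(l) = (l - 1)**2 = (-1 + l)**2)
m(6)*(Z(-27) - 1*(-971)) = (-1 + 6)**2*(-17 - 1*(-971)) = 5**2*(-17 + 971) = 25*954 = 23850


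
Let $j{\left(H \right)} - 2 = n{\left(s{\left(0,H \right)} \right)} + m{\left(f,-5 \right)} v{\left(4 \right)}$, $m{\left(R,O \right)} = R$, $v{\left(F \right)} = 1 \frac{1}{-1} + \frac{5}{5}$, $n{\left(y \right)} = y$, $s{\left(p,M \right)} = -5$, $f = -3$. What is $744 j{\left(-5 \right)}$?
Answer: $-2232$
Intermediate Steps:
$v{\left(F \right)} = 0$ ($v{\left(F \right)} = 1 \left(-1\right) + 5 \cdot \frac{1}{5} = -1 + 1 = 0$)
$j{\left(H \right)} = -3$ ($j{\left(H \right)} = 2 - 5 = -3$)
$744 j{\left(-5 \right)} = 744 \left(-3\right) = -2232$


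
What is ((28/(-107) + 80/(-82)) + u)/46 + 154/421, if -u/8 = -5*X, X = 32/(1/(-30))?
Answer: -35446602240/42479321 ≈ -834.44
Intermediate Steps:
X = -960 (X = 32/(-1/30) = 32*(-30) = -960)
u = -38400 (u = -(-40)*(-960) = -8*4800 = -38400)
((28/(-107) + 80/(-82)) + u)/46 + 154/421 = ((28/(-107) + 80/(-82)) - 38400)/46 + 154/421 = ((28*(-1/107) + 80*(-1/82)) - 38400)*(1/46) + 154*(1/421) = ((-28/107 - 40/41) - 38400)*(1/46) + 154/421 = (-5428/4387 - 38400)*(1/46) + 154/421 = -168466228/4387*1/46 + 154/421 = -84233114/100901 + 154/421 = -35446602240/42479321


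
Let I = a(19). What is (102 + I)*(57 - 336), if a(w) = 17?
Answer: -33201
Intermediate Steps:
I = 17
(102 + I)*(57 - 336) = (102 + 17)*(57 - 336) = 119*(-279) = -33201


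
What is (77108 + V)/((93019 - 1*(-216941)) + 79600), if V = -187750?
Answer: -55321/194780 ≈ -0.28402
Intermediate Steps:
(77108 + V)/((93019 - 1*(-216941)) + 79600) = (77108 - 187750)/((93019 - 1*(-216941)) + 79600) = -110642/((93019 + 216941) + 79600) = -110642/(309960 + 79600) = -110642/389560 = -110642*1/389560 = -55321/194780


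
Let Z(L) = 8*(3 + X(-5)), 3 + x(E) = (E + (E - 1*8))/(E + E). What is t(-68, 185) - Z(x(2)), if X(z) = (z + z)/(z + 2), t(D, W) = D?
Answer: -356/3 ≈ -118.67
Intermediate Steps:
x(E) = -3 + (-8 + 2*E)/(2*E) (x(E) = -3 + (E + (E - 1*8))/(E + E) = -3 + (E + (E - 8))/((2*E)) = -3 + (E + (-8 + E))*(1/(2*E)) = -3 + (-8 + 2*E)*(1/(2*E)) = -3 + (-8 + 2*E)/(2*E))
X(z) = 2*z/(2 + z) (X(z) = (2*z)/(2 + z) = 2*z/(2 + z))
Z(L) = 152/3 (Z(L) = 8*(3 + 2*(-5)/(2 - 5)) = 8*(3 + 2*(-5)/(-3)) = 8*(3 + 2*(-5)*(-1/3)) = 8*(3 + 10/3) = 8*(19/3) = 152/3)
t(-68, 185) - Z(x(2)) = -68 - 1*152/3 = -68 - 152/3 = -356/3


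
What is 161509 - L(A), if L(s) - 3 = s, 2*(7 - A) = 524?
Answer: 161761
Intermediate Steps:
A = -255 (A = 7 - 1/2*524 = 7 - 262 = -255)
L(s) = 3 + s
161509 - L(A) = 161509 - (3 - 255) = 161509 - 1*(-252) = 161509 + 252 = 161761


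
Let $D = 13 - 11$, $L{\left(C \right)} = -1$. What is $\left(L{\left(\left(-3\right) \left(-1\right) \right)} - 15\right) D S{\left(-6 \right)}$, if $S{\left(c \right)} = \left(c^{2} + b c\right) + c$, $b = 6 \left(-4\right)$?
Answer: $-5568$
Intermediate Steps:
$b = -24$
$D = 2$ ($D = 13 - 11 = 2$)
$S{\left(c \right)} = c^{2} - 23 c$ ($S{\left(c \right)} = \left(c^{2} - 24 c\right) + c = c^{2} - 23 c$)
$\left(L{\left(\left(-3\right) \left(-1\right) \right)} - 15\right) D S{\left(-6 \right)} = \left(-1 - 15\right) 2 \left(- 6 \left(-23 - 6\right)\right) = \left(-16\right) 2 \left(\left(-6\right) \left(-29\right)\right) = \left(-32\right) 174 = -5568$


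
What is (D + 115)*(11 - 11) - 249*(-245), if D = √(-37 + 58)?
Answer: 61005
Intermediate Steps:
D = √21 ≈ 4.5826
(D + 115)*(11 - 11) - 249*(-245) = (√21 + 115)*(11 - 11) - 249*(-245) = (115 + √21)*0 + 61005 = 0 + 61005 = 61005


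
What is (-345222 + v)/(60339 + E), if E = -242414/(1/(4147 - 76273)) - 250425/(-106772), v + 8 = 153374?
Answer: -6828282944/622281897340247 ≈ -1.0973e-5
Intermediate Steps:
v = 153366 (v = -8 + 153374 = 153366)
E = 1866839249505033/106772 (E = -242414/(1/(-72126)) - 250425*(-1/106772) = -242414/(-1/72126) + 250425/106772 = -242414*(-72126) + 250425/106772 = 17484352164 + 250425/106772 = 1866839249505033/106772 ≈ 1.7484e+10)
(-345222 + v)/(60339 + E) = (-345222 + 153366)/(60339 + 1866839249505033/106772) = -191856/1866845692020741/106772 = -191856*106772/1866845692020741 = -6828282944/622281897340247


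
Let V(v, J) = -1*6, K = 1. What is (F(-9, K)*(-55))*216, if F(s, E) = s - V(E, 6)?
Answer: 35640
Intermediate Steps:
V(v, J) = -6
F(s, E) = 6 + s (F(s, E) = s - 1*(-6) = s + 6 = 6 + s)
(F(-9, K)*(-55))*216 = ((6 - 9)*(-55))*216 = -3*(-55)*216 = 165*216 = 35640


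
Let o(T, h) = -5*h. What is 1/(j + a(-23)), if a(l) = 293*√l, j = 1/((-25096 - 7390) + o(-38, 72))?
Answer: -32846/2130237638454333 - 316105896788*I*√23/2130237638454333 ≈ -1.5419e-11 - 0.00071165*I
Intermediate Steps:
j = -1/32846 (j = 1/((-25096 - 7390) - 5*72) = 1/(-32486 - 360) = 1/(-32846) = -1/32846 ≈ -3.0445e-5)
1/(j + a(-23)) = 1/(-1/32846 + 293*√(-23)) = 1/(-1/32846 + 293*(I*√23)) = 1/(-1/32846 + 293*I*√23)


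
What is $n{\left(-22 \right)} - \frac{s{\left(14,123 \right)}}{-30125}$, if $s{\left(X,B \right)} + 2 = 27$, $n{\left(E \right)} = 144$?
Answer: $\frac{173521}{1205} \approx 144.0$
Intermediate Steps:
$s{\left(X,B \right)} = 25$ ($s{\left(X,B \right)} = -2 + 27 = 25$)
$n{\left(-22 \right)} - \frac{s{\left(14,123 \right)}}{-30125} = 144 - \frac{25}{-30125} = 144 - 25 \left(- \frac{1}{30125}\right) = 144 - - \frac{1}{1205} = 144 + \frac{1}{1205} = \frac{173521}{1205}$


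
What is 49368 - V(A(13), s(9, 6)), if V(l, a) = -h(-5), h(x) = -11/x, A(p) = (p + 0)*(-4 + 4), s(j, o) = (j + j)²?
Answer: 246851/5 ≈ 49370.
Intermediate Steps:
s(j, o) = 4*j² (s(j, o) = (2*j)² = 4*j²)
A(p) = 0 (A(p) = p*0 = 0)
V(l, a) = -11/5 (V(l, a) = -(-11)/(-5) = -(-11)*(-1)/5 = -1*11/5 = -11/5)
49368 - V(A(13), s(9, 6)) = 49368 - 1*(-11/5) = 49368 + 11/5 = 246851/5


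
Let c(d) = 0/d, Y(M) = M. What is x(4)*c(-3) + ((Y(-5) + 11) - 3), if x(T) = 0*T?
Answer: 3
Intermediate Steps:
x(T) = 0
c(d) = 0
x(4)*c(-3) + ((Y(-5) + 11) - 3) = 0*0 + ((-5 + 11) - 3) = 0 + (6 - 3) = 0 + 3 = 3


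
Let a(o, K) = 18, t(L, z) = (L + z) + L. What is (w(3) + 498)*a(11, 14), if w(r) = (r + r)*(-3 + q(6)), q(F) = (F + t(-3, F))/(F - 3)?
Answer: 8856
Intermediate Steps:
t(L, z) = z + 2*L
q(F) = (-6 + 2*F)/(-3 + F) (q(F) = (F + (F + 2*(-3)))/(F - 3) = (F + (F - 6))/(-3 + F) = (F + (-6 + F))/(-3 + F) = (-6 + 2*F)/(-3 + F))
w(r) = -2*r (w(r) = (r + r)*(-3 + 2) = (2*r)*(-1) = -2*r)
(w(3) + 498)*a(11, 14) = (-2*3 + 498)*18 = (-6 + 498)*18 = 492*18 = 8856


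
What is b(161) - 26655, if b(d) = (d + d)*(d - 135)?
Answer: -18283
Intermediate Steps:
b(d) = 2*d*(-135 + d) (b(d) = (2*d)*(-135 + d) = 2*d*(-135 + d))
b(161) - 26655 = 2*161*(-135 + 161) - 26655 = 2*161*26 - 26655 = 8372 - 26655 = -18283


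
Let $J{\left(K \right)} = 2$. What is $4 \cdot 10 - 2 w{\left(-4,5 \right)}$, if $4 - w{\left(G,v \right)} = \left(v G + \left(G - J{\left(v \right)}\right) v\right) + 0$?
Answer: $-68$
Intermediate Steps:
$w{\left(G,v \right)} = 4 - G v - v \left(-2 + G\right)$ ($w{\left(G,v \right)} = 4 - \left(\left(v G + \left(G - 2\right) v\right) + 0\right) = 4 - \left(\left(G v + \left(G - 2\right) v\right) + 0\right) = 4 - \left(\left(G v + \left(-2 + G\right) v\right) + 0\right) = 4 - \left(\left(G v + v \left(-2 + G\right)\right) + 0\right) = 4 - \left(G v + v \left(-2 + G\right)\right) = 4 - G v - v \left(-2 + G\right)$)
$4 \cdot 10 - 2 w{\left(-4,5 \right)} = 4 \cdot 10 - 2 \left(4 + 2 \cdot 5 - \left(-8\right) 5\right) = 40 - 2 \left(4 + 10 + 40\right) = 40 - 108 = -68$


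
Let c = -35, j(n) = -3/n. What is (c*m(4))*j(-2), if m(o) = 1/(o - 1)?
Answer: -35/2 ≈ -17.500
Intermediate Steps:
m(o) = 1/(-1 + o)
(c*m(4))*j(-2) = (-35/(-1 + 4))*(-3/(-2)) = (-35/3)*(-3*(-1/2)) = -35*1/3*(3/2) = -35/3*3/2 = -35/2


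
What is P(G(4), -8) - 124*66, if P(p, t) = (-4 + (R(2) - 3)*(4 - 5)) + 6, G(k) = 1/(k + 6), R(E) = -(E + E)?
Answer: -8175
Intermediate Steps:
R(E) = -2*E
G(k) = 1/(6 + k)
P(p, t) = 9 (P(p, t) = (-4 + (-2*2 - 3)*(4 - 5)) + 6 = (-4 + (-4 - 3)*(-1)) + 6 = (-4 - 7*(-1)) + 6 = (-4 + 7) + 6 = 3 + 6 = 9)
P(G(4), -8) - 124*66 = 9 - 124*66 = 9 - 8184 = -8175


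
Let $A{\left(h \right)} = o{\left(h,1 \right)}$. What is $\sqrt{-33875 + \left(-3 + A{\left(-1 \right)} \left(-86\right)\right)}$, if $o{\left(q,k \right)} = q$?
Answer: $32 i \sqrt{33} \approx 183.83 i$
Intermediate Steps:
$A{\left(h \right)} = h$
$\sqrt{-33875 + \left(-3 + A{\left(-1 \right)} \left(-86\right)\right)} = \sqrt{-33875 - -83} = \sqrt{-33875 + \left(-3 + 86\right)} = \sqrt{-33875 + 83} = \sqrt{-33792} = 32 i \sqrt{33}$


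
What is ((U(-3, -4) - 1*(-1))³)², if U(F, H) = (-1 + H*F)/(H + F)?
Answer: 4096/117649 ≈ 0.034815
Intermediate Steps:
U(F, H) = (-1 + F*H)/(F + H)
((U(-3, -4) - 1*(-1))³)² = (((-1 - 3*(-4))/(-3 - 4) - 1*(-1))³)² = (((-1 + 12)/(-7) + 1)³)² = ((-⅐*11 + 1)³)² = ((-11/7 + 1)³)² = ((-4/7)³)² = (-64/343)² = 4096/117649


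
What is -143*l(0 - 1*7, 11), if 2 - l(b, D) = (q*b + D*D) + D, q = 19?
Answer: -429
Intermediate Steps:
l(b, D) = 2 - D - D² - 19*b (l(b, D) = 2 - ((19*b + D*D) + D) = 2 - ((19*b + D²) + D) = 2 - ((D² + 19*b) + D) = 2 - (D + D² + 19*b) = 2 + (-D - D² - 19*b) = 2 - D - D² - 19*b)
-143*l(0 - 1*7, 11) = -143*(2 - 1*11 - 1*11² - 19*(0 - 1*7)) = -143*(2 - 11 - 1*121 - 19*(0 - 7)) = -143*(2 - 11 - 121 - 19*(-7)) = -143*(2 - 11 - 121 + 133) = -143*3 = -429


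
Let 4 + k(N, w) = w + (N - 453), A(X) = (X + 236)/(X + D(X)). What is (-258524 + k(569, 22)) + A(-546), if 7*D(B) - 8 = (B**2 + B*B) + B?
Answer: -76466904125/295936 ≈ -2.5839e+5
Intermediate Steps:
D(B) = 8/7 + B/7 + 2*B**2/7 (D(B) = 8/7 + ((B**2 + B*B) + B)/7 = 8/7 + ((B**2 + B**2) + B)/7 = 8/7 + (2*B**2 + B)/7 = 8/7 + (B + 2*B**2)/7 = 8/7 + (B/7 + 2*B**2/7) = 8/7 + B/7 + 2*B**2/7)
A(X) = (236 + X)/(8/7 + 2*X**2/7 + 8*X/7) (A(X) = (X + 236)/(X + (8/7 + X/7 + 2*X**2/7)) = (236 + X)/(8/7 + 2*X**2/7 + 8*X/7))
k(N, w) = -457 + N + w (k(N, w) = -4 + (w + (N - 453)) = -4 + (w + (-453 + N)) = -4 + (-453 + N + w) = -457 + N + w)
(-258524 + k(569, 22)) + A(-546) = (-258524 + (-457 + 569 + 22)) + 7*(236 - 546)/(2*(4 + (-546)**2 + 4*(-546))) = (-258524 + 134) + (7/2)*(-310)/(4 + 298116 - 2184) = -258390 + (7/2)*(-310)/295936 = -258390 + (7/2)*(1/295936)*(-310) = -258390 - 1085/295936 = -76466904125/295936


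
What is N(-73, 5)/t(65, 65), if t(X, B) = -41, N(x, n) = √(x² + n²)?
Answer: -√5354/41 ≈ -1.7847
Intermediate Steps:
N(x, n) = √(n² + x²)
N(-73, 5)/t(65, 65) = √(5² + (-73)²)/(-41) = √(25 + 5329)*(-1/41) = √5354*(-1/41) = -√5354/41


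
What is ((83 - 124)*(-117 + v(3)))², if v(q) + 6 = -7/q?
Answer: 237653056/9 ≈ 2.6406e+7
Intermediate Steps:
v(q) = -6 - 7/q
((83 - 124)*(-117 + v(3)))² = ((83 - 124)*(-117 + (-6 - 7/3)))² = (-41*(-117 + (-6 - 7*⅓)))² = (-41*(-117 + (-6 - 7/3)))² = (-41*(-117 - 25/3))² = (-41*(-376/3))² = (15416/3)² = 237653056/9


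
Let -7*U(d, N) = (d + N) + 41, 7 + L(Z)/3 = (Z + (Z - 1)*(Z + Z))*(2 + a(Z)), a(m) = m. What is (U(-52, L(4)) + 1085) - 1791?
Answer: -5414/7 ≈ -773.43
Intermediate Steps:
L(Z) = -21 + 3*(2 + Z)*(Z + 2*Z*(-1 + Z)) (L(Z) = -21 + 3*((Z + (Z - 1)*(Z + Z))*(2 + Z)) = -21 + 3*((Z + (-1 + Z)*(2*Z))*(2 + Z)) = -21 + 3*((Z + 2*Z*(-1 + Z))*(2 + Z)) = -21 + 3*((2 + Z)*(Z + 2*Z*(-1 + Z))) = -21 + 3*(2 + Z)*(Z + 2*Z*(-1 + Z)))
U(d, N) = -41/7 - N/7 - d/7 (U(d, N) = -((d + N) + 41)/7 = -((N + d) + 41)/7 = -(41 + N + d)/7 = -41/7 - N/7 - d/7)
(U(-52, L(4)) + 1085) - 1791 = ((-41/7 - (-21 - 6*4 + 6*4**3 + 9*4**2)/7 - 1/7*(-52)) + 1085) - 1791 = ((-41/7 - (-21 - 24 + 6*64 + 9*16)/7 + 52/7) + 1085) - 1791 = ((-41/7 - (-21 - 24 + 384 + 144)/7 + 52/7) + 1085) - 1791 = ((-41/7 - 1/7*483 + 52/7) + 1085) - 1791 = ((-41/7 - 69 + 52/7) + 1085) - 1791 = (-472/7 + 1085) - 1791 = 7123/7 - 1791 = -5414/7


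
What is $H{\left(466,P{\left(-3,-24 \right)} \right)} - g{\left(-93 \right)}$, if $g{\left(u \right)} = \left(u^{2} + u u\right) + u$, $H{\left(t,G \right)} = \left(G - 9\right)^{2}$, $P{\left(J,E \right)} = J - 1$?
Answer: $-17036$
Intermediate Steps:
$P{\left(J,E \right)} = -1 + J$ ($P{\left(J,E \right)} = J - 1 = -1 + J$)
$H{\left(t,G \right)} = \left(-9 + G\right)^{2}$ ($H{\left(t,G \right)} = \left(G - 9\right)^{2} = \left(-9 + G\right)^{2}$)
$g{\left(u \right)} = u + 2 u^{2}$ ($g{\left(u \right)} = \left(u^{2} + u^{2}\right) + u = 2 u^{2} + u = u + 2 u^{2}$)
$H{\left(466,P{\left(-3,-24 \right)} \right)} - g{\left(-93 \right)} = \left(-9 - 4\right)^{2} - - 93 \left(1 + 2 \left(-93\right)\right) = \left(-9 - 4\right)^{2} - - 93 \left(1 - 186\right) = \left(-13\right)^{2} - \left(-93\right) \left(-185\right) = 169 - 17205 = -17036$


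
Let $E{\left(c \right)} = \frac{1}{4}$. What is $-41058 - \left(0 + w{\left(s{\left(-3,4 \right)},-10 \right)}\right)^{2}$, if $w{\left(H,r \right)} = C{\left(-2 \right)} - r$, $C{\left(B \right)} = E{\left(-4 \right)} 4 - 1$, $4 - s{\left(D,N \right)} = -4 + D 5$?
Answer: $-41158$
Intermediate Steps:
$s{\left(D,N \right)} = 8 - 5 D$ ($s{\left(D,N \right)} = 4 - \left(-4 + D 5\right) = 4 - \left(-4 + 5 D\right) = 8 - 5 D$)
$E{\left(c \right)} = \frac{1}{4}$
$C{\left(B \right)} = 0$ ($C{\left(B \right)} = \frac{1}{4} \cdot 4 - 1 = 1 - 1 = 0$)
$w{\left(H,r \right)} = - r$ ($w{\left(H,r \right)} = 0 - r = - r$)
$-41058 - \left(0 + w{\left(s{\left(-3,4 \right)},-10 \right)}\right)^{2} = -41058 - \left(0 - -10\right)^{2} = -41058 - \left(0 + 10\right)^{2} = -41058 - 10^{2} = -41058 - 100 = -41158$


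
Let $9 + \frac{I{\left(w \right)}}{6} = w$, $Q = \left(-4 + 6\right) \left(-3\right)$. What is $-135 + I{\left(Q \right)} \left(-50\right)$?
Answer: $4365$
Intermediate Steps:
$Q = -6$ ($Q = 2 \left(-3\right) = -6$)
$I{\left(w \right)} = -54 + 6 w$
$-135 + I{\left(Q \right)} \left(-50\right) = -135 + \left(-54 + 6 \left(-6\right)\right) \left(-50\right) = -135 + \left(-54 - 36\right) \left(-50\right) = -135 - -4500 = -135 + 4500 = 4365$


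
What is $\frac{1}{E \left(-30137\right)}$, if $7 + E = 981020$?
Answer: $- \frac{1}{29564788781} \approx -3.3824 \cdot 10^{-11}$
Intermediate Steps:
$E = 981013$ ($E = -7 + 981020 = 981013$)
$\frac{1}{E \left(-30137\right)} = \frac{1}{981013 \left(-30137\right)} = \frac{1}{981013} \left(- \frac{1}{30137}\right) = - \frac{1}{29564788781}$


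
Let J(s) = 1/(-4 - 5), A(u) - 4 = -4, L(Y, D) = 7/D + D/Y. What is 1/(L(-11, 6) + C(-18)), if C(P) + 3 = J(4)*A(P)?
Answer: -66/157 ≈ -0.42038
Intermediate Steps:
A(u) = 0 (A(u) = 4 - 4 = 0)
J(s) = -⅑ (J(s) = 1/(-9) = -⅑)
C(P) = -3 (C(P) = -3 - ⅑*0 = -3 + 0 = -3)
1/(L(-11, 6) + C(-18)) = 1/((7/6 + 6/(-11)) - 3) = 1/((7*(⅙) + 6*(-1/11)) - 3) = 1/((7/6 - 6/11) - 3) = 1/(41/66 - 3) = 1/(-157/66) = -66/157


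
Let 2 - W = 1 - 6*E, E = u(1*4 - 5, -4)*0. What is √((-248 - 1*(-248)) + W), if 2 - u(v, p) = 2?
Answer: 1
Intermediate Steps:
u(v, p) = 0 (u(v, p) = 2 - 1*2 = 2 - 2 = 0)
E = 0 (E = 0*0 = 0)
W = 1 (W = 2 - (1 - 6*0) = 2 - (1 + 0) = 2 - 1*1 = 2 - 1 = 1)
√((-248 - 1*(-248)) + W) = √((-248 - 1*(-248)) + 1) = √((-248 + 248) + 1) = √(0 + 1) = √1 = 1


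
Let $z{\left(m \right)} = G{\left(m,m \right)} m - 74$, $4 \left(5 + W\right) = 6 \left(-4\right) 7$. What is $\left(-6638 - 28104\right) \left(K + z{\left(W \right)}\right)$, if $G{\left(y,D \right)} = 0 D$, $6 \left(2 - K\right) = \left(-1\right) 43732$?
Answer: $- \frac{752164300}{3} \approx -2.5072 \cdot 10^{8}$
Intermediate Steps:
$K = \frac{21872}{3}$ ($K = 2 - \frac{\left(-1\right) 43732}{6} = 2 - - \frac{21866}{3} = 2 + \frac{21866}{3} = \frac{21872}{3} \approx 7290.7$)
$G{\left(y,D \right)} = 0$
$W = -47$ ($W = -5 + \frac{6 \left(-4\right) 7}{4} = -5 + \frac{\left(-24\right) 7}{4} = -5 + \frac{1}{4} \left(-168\right) = -5 - 42 = -47$)
$z{\left(m \right)} = -74$ ($z{\left(m \right)} = 0 m - 74 = 0 - 74 = -74$)
$\left(-6638 - 28104\right) \left(K + z{\left(W \right)}\right) = \left(-6638 - 28104\right) \left(\frac{21872}{3} - 74\right) = \left(-34742\right) \frac{21650}{3} = - \frac{752164300}{3}$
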